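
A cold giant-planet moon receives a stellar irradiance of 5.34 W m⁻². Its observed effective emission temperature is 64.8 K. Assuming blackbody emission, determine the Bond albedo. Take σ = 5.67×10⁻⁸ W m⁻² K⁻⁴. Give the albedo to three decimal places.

0.251

From σT⁴ = S(1−α)/4 we invert for α: 1−α = 4σT⁴/S.
σT⁴ = 0.9997 W m⁻², so 4σT⁴ = 3.999 W m⁻².
1−α = 3.999/5.340 = 0.7489, so α = 0.2511.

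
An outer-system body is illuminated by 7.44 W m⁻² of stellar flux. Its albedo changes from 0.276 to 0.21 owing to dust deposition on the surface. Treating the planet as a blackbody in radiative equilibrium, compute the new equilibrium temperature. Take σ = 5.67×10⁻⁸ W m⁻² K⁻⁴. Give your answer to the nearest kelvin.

71 K

With the new albedo, S(1−α₂)/4 = 1.469 W m⁻², so T₂ = 71.35 K.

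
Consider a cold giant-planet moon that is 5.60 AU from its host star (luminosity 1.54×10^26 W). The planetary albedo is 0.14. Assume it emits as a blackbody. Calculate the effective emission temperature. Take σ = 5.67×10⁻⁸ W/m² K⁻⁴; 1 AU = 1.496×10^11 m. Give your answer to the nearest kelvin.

d = 5.60 × 1.496×10^11 m = 8.378×10^11 m.
Flux at the orbit: S = L/(4πd²) = 1.54×10^26/(4π·(8.38×10^11)²) = 17.46 W/m².
Absorbed flux (global mean): S(1−α)/4 = 17.46·0.86/4 = 3.754 W/m².
In equilibrium σT⁴ equals this, so T = 90.21 K.

90 kelvin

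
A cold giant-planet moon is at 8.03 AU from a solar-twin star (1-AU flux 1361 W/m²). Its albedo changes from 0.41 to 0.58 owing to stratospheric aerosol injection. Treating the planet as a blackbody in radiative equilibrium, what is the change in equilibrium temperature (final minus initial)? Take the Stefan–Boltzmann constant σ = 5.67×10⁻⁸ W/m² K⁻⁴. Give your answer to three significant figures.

-7.01 kelvin

Flux at the orbit: S = 1361/(8.03)² = 21.11 W/m².
With α = 0.41, T₁ = 86.08 K.
After:  T₂ = [21.11·0.42/(4σ)]^(1/4) = 79.07 K.
ΔT = T₂ − T₁ = -7.012 K.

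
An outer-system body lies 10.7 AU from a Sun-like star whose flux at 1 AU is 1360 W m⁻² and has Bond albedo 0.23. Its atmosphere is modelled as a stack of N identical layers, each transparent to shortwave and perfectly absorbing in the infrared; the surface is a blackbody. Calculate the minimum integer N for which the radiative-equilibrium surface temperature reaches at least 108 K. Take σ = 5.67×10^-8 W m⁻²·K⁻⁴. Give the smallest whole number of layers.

Flux at the orbit: S = 1360/(10.7)² = 11.88 W m⁻².
Top-of-atmosphere balance: σT_e⁴ = S(1−α)/4 = 2.287 W m⁻² → T_e = 79.69 K.
T_s = (N+1)^(1/4)·T_e ≥ 108 K requires N+1 ≥ (T_s/T_e)⁴ = (108/79.69)⁴ = 3.373.
So N ≥ 2.373; the smallest integer is N = 3.

3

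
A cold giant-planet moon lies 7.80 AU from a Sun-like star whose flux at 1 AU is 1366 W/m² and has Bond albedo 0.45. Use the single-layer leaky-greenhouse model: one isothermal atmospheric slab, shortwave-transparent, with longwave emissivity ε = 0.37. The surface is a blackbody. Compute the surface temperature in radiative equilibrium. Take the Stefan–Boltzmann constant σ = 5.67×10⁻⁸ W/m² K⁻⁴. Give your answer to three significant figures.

90.4 K

By the inverse-square law, S = 1366/7.80² = 22.45 W/m².
The planet radiates to space at T_e = [S(1−α)/(4σ)]^(1/4) = 85.90 K.
For a single slab of emissivity ε, T_s⁴ = 2T_e⁴/(2−ε); thus T_s = 85.90·(1.227)^(1/4) = 90.41 K.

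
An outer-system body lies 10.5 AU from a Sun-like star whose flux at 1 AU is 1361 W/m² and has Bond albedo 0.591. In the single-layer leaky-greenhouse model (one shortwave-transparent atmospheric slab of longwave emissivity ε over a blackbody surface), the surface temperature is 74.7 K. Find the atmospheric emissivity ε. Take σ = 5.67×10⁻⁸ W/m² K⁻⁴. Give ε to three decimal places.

Flux at the orbit: S = 1361/(10.5)² = 12.34 W/m².
TOA balance gives T_e = 68.69 K.
Inverting T_s⁴ = 2T_e⁴/(2−ε): (T_e/T_s)⁴ = 0.7150, so ε = 2(1 − 0.7150) = 0.5701.

0.570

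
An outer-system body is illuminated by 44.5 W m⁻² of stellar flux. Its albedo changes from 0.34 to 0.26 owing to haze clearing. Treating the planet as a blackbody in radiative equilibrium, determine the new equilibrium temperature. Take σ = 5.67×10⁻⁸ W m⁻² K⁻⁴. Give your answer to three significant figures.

110 K

With the new albedo, S(1−α₂)/4 = 8.232 W m⁻², so T₂ = 109.8 K.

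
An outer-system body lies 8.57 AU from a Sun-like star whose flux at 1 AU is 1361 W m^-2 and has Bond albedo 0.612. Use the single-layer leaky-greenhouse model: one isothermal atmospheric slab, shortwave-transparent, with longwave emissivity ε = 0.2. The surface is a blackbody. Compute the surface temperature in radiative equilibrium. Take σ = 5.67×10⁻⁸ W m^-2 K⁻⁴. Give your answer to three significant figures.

77.0 K

Flux at the orbit: S = 1361/(8.57)² = 18.53 W m^-2.
Effective emission temperature (TOA balance): σT_e⁴ = S(1−α)/4 = 1.797 W m^-2 → T_e = 75.04 K.
For a single slab of emissivity ε, T_s⁴ = 2T_e⁴/(2−ε); thus T_s = 75.04·(1.111)^(1/4) = 77.04 K.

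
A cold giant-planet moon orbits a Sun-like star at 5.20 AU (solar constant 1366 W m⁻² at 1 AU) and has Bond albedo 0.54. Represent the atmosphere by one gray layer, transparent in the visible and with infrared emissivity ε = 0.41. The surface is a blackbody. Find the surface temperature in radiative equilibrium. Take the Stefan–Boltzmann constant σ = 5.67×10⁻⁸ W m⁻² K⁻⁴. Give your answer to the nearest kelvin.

107 kelvin

By the inverse-square law, S = 1366/5.20² = 50.52 W m⁻².
At the top of the atmosphere, σT_e⁴ = S(1−α)/4 = 5.810 W m⁻², giving T_e = 100.6 K.
The surface balance (absorbed SW + ε·downward IR = σT_s⁴) with T_a⁴ = T_s⁴/2 reduces to T_s = T_e·[2/(2−ε)]^¼ = 106.5 K.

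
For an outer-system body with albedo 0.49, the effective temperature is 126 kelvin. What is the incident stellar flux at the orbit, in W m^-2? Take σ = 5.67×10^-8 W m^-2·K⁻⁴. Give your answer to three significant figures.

Invert the energy balance for S: S = 4σT⁴/(1−α).
The emitted flux is σT⁴ = 14.29 W m^-2.
S = 4·14.29/0.51 = 112.1 W m^-2.

112 W m^-2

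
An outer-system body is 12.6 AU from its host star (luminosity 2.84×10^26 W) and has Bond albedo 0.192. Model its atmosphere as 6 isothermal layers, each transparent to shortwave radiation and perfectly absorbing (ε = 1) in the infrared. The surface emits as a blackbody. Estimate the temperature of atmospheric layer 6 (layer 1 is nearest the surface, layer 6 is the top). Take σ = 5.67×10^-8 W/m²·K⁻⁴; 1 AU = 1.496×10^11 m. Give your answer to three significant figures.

Orbital distance: d = 12.6 AU = 1.885×10^12 m.
Flux at the orbit: S = L/(4πd²) = 2.84×10^26/(4π·(1.88×10^12)²) = 6.361 W/m².
Top-of-atmosphere balance: σT_e⁴ = S(1−α)/4 = 1.285 W/m² → T_e = 69.00 K.
The net upward flux σT_e⁴ is constant between every pair of levels, so T_k⁴ = (N+1−k)T_e⁴.
T_6 = (1)^(1/4)·69.00 = 69.00 K.

69.0 kelvin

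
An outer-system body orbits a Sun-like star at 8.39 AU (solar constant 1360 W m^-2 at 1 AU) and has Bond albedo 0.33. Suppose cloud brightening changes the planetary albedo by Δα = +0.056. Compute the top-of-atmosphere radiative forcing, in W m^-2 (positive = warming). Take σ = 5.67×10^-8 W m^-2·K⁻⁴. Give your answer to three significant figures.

Irradiance scales as 1/d², so S = 1360 W m^-2 × (1/8.39)² = 19.32 W m^-2.
ΔF = −(S/4)Δα = −(19.32/4)×(+0.056) = -0.2705 W m^-2.

-0.270 W m^-2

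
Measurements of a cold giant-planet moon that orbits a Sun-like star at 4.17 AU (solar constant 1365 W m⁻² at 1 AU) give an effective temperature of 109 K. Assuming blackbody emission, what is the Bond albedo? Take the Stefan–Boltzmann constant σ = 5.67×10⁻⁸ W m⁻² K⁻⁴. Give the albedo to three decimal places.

0.592

By the inverse-square law, S = 1365/4.17² = 78.50 W m⁻².
Rearranging the radiative balance, α = 1 − 4σT⁴/S.
σT⁴ = 8.004 W m⁻², so 4σT⁴ = 32.01 W m⁻².
Hence α = 1 − 32.01/78.50 = 0.5922.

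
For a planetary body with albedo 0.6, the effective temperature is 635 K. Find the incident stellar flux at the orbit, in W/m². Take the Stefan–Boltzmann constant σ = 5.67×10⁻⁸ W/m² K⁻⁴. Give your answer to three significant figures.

From S(1−α)/4 = σT⁴: S = 4σT⁴/(1−α).
The emitted flux is σT⁴ = 9219 W/m².
So S = 4×9219/(1−0.6) = 92190 W/m².

92200 W/m²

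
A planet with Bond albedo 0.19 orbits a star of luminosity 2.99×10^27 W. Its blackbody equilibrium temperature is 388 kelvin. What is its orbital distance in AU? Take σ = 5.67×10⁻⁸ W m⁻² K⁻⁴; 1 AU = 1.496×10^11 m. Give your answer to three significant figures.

1.29 AU

Energy balance gives S = 4σT⁴/(1−α) = 6346 W m⁻².
S = L/(4πd²) → d = √(L/4πS) = √(2.99×10^27/(4π·6346)) = 1.936×10^11 m = 1.294 AU.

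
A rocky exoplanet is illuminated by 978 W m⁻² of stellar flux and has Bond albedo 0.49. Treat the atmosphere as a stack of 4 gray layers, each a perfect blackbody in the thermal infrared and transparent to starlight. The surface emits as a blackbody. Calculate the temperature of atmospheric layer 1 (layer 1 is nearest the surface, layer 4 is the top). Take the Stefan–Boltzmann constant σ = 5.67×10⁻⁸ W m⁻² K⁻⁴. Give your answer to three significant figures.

306 K

OLR = S(1−α)/4 = 124.7 W m⁻²; the top layer radiates at T_e = 216.6 K.
The net upward flux σT_e⁴ is constant between every pair of levels, so T_k⁴ = (N+1−k)T_e⁴.
With k = 1: T_1 = (4+1−1)^¼·216.6 K = 306.3 K.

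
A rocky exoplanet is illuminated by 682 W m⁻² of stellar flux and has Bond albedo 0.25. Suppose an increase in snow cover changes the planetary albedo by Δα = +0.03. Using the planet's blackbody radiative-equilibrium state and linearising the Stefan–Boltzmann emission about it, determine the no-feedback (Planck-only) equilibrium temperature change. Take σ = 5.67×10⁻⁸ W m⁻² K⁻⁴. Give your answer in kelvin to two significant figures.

Reference equilibrium: T_e = [S(1−α)/(4σ)]^(1/4) = 217.9 K.
The change in absorbed flux is Δ[S(1−α)/4] = −SΔα/4 = -5.115 W m⁻².
The Planck feedback parameter is 4σT_e³ = 2.347 W m⁻²/K.
ΔT₀ = ΔF/λ_P = -5.115/2.347 = -2.18 K.

-2.2 K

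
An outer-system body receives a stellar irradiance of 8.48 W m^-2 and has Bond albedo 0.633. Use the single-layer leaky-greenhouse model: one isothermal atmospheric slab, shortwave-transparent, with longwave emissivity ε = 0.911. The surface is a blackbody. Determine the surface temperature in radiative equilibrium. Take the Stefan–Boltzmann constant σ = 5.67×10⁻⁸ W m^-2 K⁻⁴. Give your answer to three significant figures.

The planet radiates to space at T_e = [S(1−α)/(4σ)]^(1/4) = 60.86 K.
The surface balance (absorbed SW + ε·downward IR = σT_s⁴) with T_a⁴ = T_s⁴/2 reduces to T_s = T_e·[2/(2−ε)]^¼ = 70.85 K.

70.9 K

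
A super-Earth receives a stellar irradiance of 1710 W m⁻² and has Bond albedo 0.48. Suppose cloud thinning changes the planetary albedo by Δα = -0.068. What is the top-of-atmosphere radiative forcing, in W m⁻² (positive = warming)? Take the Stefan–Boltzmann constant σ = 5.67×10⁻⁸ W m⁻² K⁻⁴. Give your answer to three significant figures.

The change in absorbed flux is Δ[S(1−α)/4] = −SΔα/4 = 29.07 W m⁻².

29.1 W m⁻²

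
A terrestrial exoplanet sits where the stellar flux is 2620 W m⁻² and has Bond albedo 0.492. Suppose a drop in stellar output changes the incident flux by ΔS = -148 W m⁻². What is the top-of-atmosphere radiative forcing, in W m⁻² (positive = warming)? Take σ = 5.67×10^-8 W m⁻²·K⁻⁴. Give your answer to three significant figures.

-18.8 W m⁻²

TOA radiative forcing: ΔF = (1−α)ΔS/4 = 0.508·(-148)/4 = -18.80 W m⁻².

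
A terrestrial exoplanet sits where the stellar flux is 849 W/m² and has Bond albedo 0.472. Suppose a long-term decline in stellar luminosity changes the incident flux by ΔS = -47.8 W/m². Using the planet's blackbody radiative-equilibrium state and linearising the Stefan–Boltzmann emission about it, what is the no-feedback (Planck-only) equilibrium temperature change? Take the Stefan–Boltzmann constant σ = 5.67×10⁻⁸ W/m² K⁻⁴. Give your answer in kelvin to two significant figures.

-3.0 K

Unperturbed T_e = [849.0·(1−0.472)/(4σ)]^¼ = 210.9 K.
Only a fraction (1−α) is absorbed and it's spread over 4πR², so ΔF = (1−α)ΔS/4 = -6.310 W/m².
Linearising σT⁴ gives d(σT⁴)/dT = 4σT_e³ = 2.126 W/m² per K.
ΔT₀ = ΔF/λ_P = -6.310/2.126 = -2.97 K.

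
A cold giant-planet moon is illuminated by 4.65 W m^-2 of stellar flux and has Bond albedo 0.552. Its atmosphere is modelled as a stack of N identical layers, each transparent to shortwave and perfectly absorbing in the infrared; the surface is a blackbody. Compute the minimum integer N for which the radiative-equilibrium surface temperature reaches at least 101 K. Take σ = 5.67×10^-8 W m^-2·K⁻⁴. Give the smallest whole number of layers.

OLR = S(1−α)/4 = 0.5208 W m^-2; the top layer radiates at T_e = 55.05 K.
Since T_s⁴ = (N+1)T_e⁴, we need N ≥ (T_s/T_e)⁴ − 1 = 10.329.
The minimum whole number is N = 11.

11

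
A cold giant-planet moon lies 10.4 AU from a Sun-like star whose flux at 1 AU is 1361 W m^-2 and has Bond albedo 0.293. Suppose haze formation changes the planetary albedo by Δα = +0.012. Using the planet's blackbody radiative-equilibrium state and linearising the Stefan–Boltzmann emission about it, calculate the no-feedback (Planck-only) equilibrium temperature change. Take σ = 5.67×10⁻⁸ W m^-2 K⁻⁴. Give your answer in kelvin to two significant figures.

Flux at the orbit: S = 1361/(10.4)² = 12.58 W m^-2.
Unperturbed T_e = [12.58·(1−0.293)/(4σ)]^¼ = 79.14 K.
TOA radiative forcing: ΔF = −S·Δα/4 = −12.58·(+0.012)/4 = -0.03775 W m^-2.
The Planck feedback parameter is 4σT_e³ = 0.1124 W m^-2/K.
So ΔT₀ = -0.03775/0.1124 = -0.336 K.

-0.34 K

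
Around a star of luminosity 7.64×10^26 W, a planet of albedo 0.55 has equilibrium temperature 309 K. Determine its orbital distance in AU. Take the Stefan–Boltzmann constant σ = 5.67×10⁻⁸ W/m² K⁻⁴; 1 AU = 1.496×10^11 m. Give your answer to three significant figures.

0.769 AU

Required flux: S = 4σT⁴/(1−α) = 4595 W/m².
From L = 4πd²S, d = √(7.64×10^26/(4π·4595)) = 1.150×10^11 m = 0.7689 AU.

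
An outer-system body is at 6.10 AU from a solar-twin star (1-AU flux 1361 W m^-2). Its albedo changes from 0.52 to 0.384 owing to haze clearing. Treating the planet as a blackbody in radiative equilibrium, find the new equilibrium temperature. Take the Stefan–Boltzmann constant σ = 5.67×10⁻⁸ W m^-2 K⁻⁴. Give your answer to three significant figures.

99.8 kelvin

By the inverse-square law, S = 1361/6.10² = 36.58 W m^-2.
T₂ = [S(1−α₂)/(4σ)]^(1/4) = [36.58·0.616/(4σ)]^(1/4) = 99.84 K.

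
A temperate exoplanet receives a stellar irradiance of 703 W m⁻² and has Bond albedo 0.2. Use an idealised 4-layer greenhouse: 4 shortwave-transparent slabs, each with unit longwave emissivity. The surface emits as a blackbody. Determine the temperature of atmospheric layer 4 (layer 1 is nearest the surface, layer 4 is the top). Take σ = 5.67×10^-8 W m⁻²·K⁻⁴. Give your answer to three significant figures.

223 kelvin

OLR = S(1−α)/4 = 140.6 W m⁻²; the top layer radiates at T_e = 223.2 K.
In the N-layer model, layer k (counted from the surface) has T_k = (N+1−k)^(1/4)·T_e.
T_4 = (1)^(1/4)·223.2 = 223.2 K.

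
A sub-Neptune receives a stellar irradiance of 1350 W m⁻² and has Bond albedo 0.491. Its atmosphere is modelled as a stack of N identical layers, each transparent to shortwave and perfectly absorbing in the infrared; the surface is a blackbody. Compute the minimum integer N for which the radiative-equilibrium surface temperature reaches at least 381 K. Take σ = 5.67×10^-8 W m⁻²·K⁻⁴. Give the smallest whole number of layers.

6

OLR = S(1−α)/4 = 171.8 W m⁻²; the top layer radiates at T_e = 234.6 K.
T_s = (N+1)^(1/4)·T_e ≥ 381 K requires N+1 ≥ (T_s/T_e)⁴ = (381/234.6)⁴ = 6.955.
The minimum whole number is N = 6.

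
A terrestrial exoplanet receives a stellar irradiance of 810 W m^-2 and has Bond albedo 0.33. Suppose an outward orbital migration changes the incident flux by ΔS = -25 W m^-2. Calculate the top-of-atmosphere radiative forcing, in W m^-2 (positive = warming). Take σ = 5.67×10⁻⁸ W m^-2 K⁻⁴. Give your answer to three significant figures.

-4.19 W m^-2

Only a fraction (1−α) is absorbed and it's spread over 4πR², so ΔF = (1−α)ΔS/4 = -4.188 W m^-2.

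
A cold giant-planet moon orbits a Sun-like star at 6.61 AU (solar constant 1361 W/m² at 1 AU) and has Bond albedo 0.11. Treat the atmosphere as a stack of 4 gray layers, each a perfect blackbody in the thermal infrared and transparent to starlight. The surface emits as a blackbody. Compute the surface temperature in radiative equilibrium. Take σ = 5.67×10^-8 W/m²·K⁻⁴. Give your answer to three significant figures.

157 K

Flux at the orbit: S = 1361/(6.61)² = 31.15 W/m².
Top-of-atmosphere balance: σT_e⁴ = S(1−α)/4 = 6.931 W/m² → T_e = 105.1 K.
With N = 4 opaque layers, T_s = (N+1)^(1/4)·T_e = 5^(1/4)·105.1 = 157.2 K.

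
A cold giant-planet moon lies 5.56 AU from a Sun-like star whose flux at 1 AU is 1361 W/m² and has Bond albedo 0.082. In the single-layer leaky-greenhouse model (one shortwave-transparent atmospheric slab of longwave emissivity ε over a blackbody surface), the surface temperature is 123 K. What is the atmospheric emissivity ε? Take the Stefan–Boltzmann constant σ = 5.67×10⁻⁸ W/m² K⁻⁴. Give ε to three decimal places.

Flux at the orbit: S = 1361/(5.56)² = 44.03 W/m².
TOA balance gives T_e = 115.5 K.
Since (2−ε)/2 = (T_e/T_s)⁴ = 0.7786, ε = 0.4429.

0.443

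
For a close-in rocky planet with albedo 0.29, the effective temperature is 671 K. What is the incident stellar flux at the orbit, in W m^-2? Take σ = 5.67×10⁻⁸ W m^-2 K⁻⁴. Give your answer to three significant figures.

64800 W m^-2

Invert the energy balance for S: S = 4σT⁴/(1−α).
The emitted flux is σT⁴ = 11490 W m^-2.
So S = 4×11490/(1−0.29) = 64760 W m^-2.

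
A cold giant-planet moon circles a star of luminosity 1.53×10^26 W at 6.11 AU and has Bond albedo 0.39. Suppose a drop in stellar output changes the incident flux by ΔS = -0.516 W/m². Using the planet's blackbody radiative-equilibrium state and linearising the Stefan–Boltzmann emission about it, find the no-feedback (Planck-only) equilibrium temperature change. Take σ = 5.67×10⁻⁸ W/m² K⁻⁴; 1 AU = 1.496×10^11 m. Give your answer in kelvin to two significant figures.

Orbital distance: d = 6.11 AU = 9.141×10^11 m.
Spreading L over a sphere of radius d: S = 1.53×10^26/(4π·9.14×10^11²) = 14.57 W/m².
Unperturbed T_e = [14.57·(1−0.39)/(4σ)]^¼ = 79.12 K.
TOA radiative forcing: ΔF = (1−α)ΔS/4 = 0.61·(-0.516)/4 = -0.07869 W/m².
The Planck feedback parameter is 4σT_e³ = 0.1123 W/m²/K.
ΔT₀ = ΔF/λ_P = -0.07869/0.1123 = -0.700 K.

-0.70 kelvin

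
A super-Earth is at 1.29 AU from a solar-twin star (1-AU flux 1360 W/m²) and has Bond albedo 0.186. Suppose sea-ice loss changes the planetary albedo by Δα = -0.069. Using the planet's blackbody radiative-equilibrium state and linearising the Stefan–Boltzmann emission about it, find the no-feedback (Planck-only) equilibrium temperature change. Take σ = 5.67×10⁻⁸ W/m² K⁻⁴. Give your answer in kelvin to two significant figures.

Flux at the orbit: S = 1360/(1.29)² = 817.3 W/m².
Reference equilibrium: T_e = [S(1−α)/(4σ)]^(1/4) = 232.7 K.
The change in absorbed flux is Δ[S(1−α)/4] = −SΔα/4 = 14.10 W/m².
Planck response: λ_P = 4σT_e³ = 4·5.67×10⁻⁸·(232.7)³ = 2.859 W/m²/K.
So ΔT₀ = 14.10/2.859 = 4.93 K.

4.9 kelvin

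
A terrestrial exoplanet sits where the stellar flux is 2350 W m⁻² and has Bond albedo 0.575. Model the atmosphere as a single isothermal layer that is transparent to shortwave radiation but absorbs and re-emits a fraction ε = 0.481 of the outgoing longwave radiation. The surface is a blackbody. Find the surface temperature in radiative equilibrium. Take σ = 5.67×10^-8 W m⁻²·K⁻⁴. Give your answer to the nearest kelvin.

276 K

At the top of the atmosphere, σT_e⁴ = S(1−α)/4 = 249.7 W m⁻², giving T_e = 257.6 K.
Surface balance with a leaky layer gives σT_s⁴ = σT_e⁴·2/(2−ε), so T_s = T_e·[2/(2−0.481)]^(1/4) = 275.9 K.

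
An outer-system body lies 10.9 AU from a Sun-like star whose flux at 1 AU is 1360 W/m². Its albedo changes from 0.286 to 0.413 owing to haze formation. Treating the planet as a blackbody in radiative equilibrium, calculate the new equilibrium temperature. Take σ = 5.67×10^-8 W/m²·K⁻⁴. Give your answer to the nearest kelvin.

74 K

Irradiance scales as 1/d², so S = 1360 W/m² × (1/10.9)² = 11.45 W/m².
New equilibrium: T₂ = [(1−0.413)·11.45/(4σ)]^(1/4) = 73.78 K.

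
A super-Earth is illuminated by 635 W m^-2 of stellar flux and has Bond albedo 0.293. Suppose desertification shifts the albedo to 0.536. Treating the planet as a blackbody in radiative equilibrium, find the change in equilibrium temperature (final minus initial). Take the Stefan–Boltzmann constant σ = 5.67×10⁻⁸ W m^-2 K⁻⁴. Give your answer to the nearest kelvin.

-21 kelvin

Initial: T₁ = [S(1−0.293)/(4σ)]^(1/4) = 210.9 K.
Final:   T₂ = [S(1−0.536)/(4σ)]^(1/4) = 189.9 K.
ΔT = T₂ − T₁ = -21.08 K.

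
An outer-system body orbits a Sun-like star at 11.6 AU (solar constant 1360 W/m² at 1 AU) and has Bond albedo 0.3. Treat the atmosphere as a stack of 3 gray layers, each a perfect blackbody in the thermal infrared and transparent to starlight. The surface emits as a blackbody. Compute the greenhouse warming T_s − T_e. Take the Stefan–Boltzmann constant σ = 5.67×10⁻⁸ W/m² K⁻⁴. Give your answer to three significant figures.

Flux at the orbit: S = 1360/(11.6)² = 10.11 W/m².
OLR = S(1−α)/4 = 1.769 W/m²; the top layer radiates at T_e = 74.73 K.
Surface: T_s = (4)^¼·T_e = 105.7 K.
Warming: T_s − T_e = 30.96 K.

31.0 K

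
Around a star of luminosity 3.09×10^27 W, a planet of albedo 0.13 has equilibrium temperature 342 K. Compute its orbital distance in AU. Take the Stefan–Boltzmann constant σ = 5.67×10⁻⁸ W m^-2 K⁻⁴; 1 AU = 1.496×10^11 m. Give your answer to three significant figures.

1.76 AU

Required flux: S = 4σT⁴/(1−α) = 3566 W m^-2.
S = L/(4πd²) → d = √(L/4πS) = √(3.09×10^27/(4π·3566)) = 2.626×10^11 m = 1.755 AU.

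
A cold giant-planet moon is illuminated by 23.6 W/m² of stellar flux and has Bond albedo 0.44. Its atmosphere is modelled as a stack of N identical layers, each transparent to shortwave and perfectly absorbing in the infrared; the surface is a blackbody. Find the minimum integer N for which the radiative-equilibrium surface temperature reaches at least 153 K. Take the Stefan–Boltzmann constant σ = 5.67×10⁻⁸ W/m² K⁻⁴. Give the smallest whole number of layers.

The effective emission temperature is T_e = [S(1−α)/(4σ)]^¼ = 87.37 K.
Since T_s⁴ = (N+1)T_e⁴, we need N ≥ (T_s/T_e)⁴ − 1 = 8.404.
Rounding up, N = 9.

9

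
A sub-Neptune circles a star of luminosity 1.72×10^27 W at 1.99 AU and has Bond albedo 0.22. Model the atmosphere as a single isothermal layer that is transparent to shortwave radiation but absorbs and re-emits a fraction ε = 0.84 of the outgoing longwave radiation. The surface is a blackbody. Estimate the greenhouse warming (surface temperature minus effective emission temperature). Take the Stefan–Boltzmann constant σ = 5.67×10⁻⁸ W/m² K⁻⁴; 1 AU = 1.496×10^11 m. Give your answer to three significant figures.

Orbital distance: d = 1.99 AU = 2.977×10^11 m.
Spreading L over a sphere of radius d: S = 1.72×10^27/(4π·2.98×10^11²) = 1544 W/m².
Effective emission temperature (TOA balance): σT_e⁴ = S(1−α)/4 = 301.2 W/m² → T_e = 270.0 K.
Surface balance with a leaky layer gives σT_s⁴ = σT_e⁴·2/(2−ε), so T_s = T_e·[2/(2−0.84)]^(1/4) = 309.3 K.
T_s − T_e = 309.3 − 270.0 = 39.38 K.

39.4 kelvin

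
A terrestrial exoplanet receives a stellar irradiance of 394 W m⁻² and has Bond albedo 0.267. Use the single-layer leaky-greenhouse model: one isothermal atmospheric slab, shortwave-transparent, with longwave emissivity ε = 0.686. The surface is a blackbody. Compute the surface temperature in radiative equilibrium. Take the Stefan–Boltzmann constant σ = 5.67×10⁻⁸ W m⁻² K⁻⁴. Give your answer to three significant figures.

210 kelvin

At the top of the atmosphere, σT_e⁴ = S(1−α)/4 = 72.20 W m⁻², giving T_e = 188.9 K.
The surface balance (absorbed SW + ε·downward IR = σT_s⁴) with T_a⁴ = T_s⁴/2 reduces to T_s = T_e·[2/(2−ε)]^¼ = 209.8 K.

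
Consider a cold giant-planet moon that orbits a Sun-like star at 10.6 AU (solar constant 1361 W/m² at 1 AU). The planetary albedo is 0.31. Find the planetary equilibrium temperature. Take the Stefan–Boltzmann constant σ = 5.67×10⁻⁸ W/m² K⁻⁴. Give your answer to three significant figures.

Irradiance scales as 1/d², so S = 1361 W/m² × (1/10.6)² = 12.11 W/m².
The planet absorbs (1−α)S over its disc πR² and re-emits over 4πR², so the mean absorbed flux is (1−0.31)·12.11/4 = 2.089 W/m².
Set σT⁴ = 2.089 → T = (2.089/σ)^(1/4) = 77.91 K.

77.9 kelvin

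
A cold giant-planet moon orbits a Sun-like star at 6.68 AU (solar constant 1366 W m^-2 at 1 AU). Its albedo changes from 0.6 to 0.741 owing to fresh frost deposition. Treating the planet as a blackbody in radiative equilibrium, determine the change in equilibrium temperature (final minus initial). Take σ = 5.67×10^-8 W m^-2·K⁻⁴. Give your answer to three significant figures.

By the inverse-square law, S = 1366/6.68² = 30.61 W m^-2.
Before: T₁ = [30.61·0.4/(4σ)]^(1/4) = 85.72 K.
After:  T₂ = [30.61·0.259/(4σ)]^(1/4) = 76.89 K.
Change: 76.89 − 85.72 = -8.826 K.

-8.83 K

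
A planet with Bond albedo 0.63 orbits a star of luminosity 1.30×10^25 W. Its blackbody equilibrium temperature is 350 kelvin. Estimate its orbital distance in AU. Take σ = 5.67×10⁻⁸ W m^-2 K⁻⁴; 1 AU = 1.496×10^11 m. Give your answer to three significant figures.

Required flux: S = 4σT⁴/(1−α) = 9198 W m^-2.
Then d = [L/(4πS)]^(1/2) = 1.060×10^10 m, i.e. 0.07089 AU.

0.0709 AU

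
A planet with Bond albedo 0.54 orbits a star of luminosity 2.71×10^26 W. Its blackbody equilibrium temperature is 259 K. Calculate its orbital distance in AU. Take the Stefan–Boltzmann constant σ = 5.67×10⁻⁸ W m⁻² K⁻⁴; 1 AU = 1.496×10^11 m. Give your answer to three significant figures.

Energy balance gives S = 4σT⁴/(1−α) = 2219 W m⁻².
S = L/(4πd²) → d = √(L/4πS) = √(2.71×10^26/(4π·2219)) = 9.859×10^10 m = 0.6590 AU.

0.659 AU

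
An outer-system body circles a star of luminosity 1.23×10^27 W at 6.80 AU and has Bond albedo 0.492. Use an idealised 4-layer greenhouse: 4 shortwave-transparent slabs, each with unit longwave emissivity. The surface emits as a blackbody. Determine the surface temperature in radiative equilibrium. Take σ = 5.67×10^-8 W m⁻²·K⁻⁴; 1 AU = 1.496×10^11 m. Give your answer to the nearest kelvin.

180 K

Orbital distance: d = 6.80 AU = 1.017×10^12 m.
S = L/(4πd²) = 94.58 W m⁻².
OLR = S(1−α)/4 = 12.01 W m⁻²; the top layer radiates at T_e = 120.6 K.
With N = 4 opaque layers, T_s = (N+1)^(1/4)·T_e = 5^(1/4)·120.6 = 180.4 K.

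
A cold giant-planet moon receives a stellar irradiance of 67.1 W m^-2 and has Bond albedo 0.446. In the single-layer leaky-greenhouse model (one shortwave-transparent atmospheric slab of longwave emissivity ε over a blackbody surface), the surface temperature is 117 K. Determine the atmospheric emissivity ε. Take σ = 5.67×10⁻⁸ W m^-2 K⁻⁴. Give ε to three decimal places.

0.251

TOA balance gives T_e = 113.1 K.
Inverting T_s⁴ = 2T_e⁴/(2−ε): (T_e/T_s)⁴ = 0.8747, so ε = 2(1 − 0.8747) = 0.2507.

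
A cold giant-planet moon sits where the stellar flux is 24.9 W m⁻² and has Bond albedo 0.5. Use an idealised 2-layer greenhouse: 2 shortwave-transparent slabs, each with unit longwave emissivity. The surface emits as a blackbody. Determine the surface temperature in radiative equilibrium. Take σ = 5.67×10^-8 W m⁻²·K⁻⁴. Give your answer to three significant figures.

The effective emission temperature is T_e = [S(1−α)/(4σ)]^¼ = 86.08 K.
Layer-by-layer balance gives σT_s⁴ = (N+1)σT_e⁴, so T_s = 3^¼·86.08 = 113.3 K.

113 kelvin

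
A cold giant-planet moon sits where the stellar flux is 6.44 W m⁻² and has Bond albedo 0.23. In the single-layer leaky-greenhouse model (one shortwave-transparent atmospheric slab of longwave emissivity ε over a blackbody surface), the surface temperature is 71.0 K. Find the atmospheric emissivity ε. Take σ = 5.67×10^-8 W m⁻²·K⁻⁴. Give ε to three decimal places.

0.279

TOA balance gives T_e = 68.38 K.
Inverting T_s⁴ = 2T_e⁴/(2−ε): (T_e/T_s)⁴ = 0.8604, so ε = 2(1 − 0.8604) = 0.2792.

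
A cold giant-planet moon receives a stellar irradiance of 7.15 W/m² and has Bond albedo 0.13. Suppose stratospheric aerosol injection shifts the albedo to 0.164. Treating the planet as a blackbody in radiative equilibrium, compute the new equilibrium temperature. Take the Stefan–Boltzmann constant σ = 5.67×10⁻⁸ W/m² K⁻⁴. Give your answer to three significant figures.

71.7 kelvin

T₂ = [S(1−α₂)/(4σ)]^(1/4) = [7.150·0.836/(4σ)]^(1/4) = 71.65 K.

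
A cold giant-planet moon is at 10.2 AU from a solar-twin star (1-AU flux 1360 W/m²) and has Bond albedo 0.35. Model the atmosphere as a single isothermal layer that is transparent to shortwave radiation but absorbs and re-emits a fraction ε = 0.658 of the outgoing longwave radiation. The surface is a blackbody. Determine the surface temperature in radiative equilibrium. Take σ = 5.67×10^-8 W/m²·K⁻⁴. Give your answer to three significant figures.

86.4 K

Flux at the orbit: S = 1360/(10.2)² = 13.07 W/m².
The planet radiates to space at T_e = [S(1−α)/(4σ)]^(1/4) = 78.24 K.
The surface balance (absorbed SW + ε·downward IR = σT_s⁴) with T_a⁴ = T_s⁴/2 reduces to T_s = T_e·[2/(2−ε)]^¼ = 86.44 K.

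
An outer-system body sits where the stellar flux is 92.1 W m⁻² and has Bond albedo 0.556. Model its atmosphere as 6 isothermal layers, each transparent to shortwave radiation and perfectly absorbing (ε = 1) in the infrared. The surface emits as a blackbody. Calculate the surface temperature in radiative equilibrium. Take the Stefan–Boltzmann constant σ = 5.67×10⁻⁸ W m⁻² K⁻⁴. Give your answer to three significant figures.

OLR = S(1−α)/4 = 10.22 W m⁻²; the top layer radiates at T_e = 115.9 K.
With N = 6 opaque layers, T_s = (N+1)^(1/4)·T_e = 7^(1/4)·115.9 = 188.5 K.

188 K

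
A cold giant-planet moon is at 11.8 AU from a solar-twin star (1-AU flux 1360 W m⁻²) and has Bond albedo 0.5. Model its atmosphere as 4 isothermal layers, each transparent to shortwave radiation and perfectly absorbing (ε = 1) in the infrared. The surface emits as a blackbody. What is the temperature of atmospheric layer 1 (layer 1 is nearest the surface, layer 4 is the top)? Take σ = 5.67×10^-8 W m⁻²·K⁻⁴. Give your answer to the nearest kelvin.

96 K

Flux at the orbit: S = 1360/(11.8)² = 9.767 W m⁻².
OLR = S(1−α)/4 = 1.221 W m⁻²; the top layer radiates at T_e = 68.12 K.
In the N-layer model, layer k (counted from the surface) has T_k = (N+1−k)^(1/4)·T_e.
T_1 = (4)^(1/4)·68.12 = 96.34 K.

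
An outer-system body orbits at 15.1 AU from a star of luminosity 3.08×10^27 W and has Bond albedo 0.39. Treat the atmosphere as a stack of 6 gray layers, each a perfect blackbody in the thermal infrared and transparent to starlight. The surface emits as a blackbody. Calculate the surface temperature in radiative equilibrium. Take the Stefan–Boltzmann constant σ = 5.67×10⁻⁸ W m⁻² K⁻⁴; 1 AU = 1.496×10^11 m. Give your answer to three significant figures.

173 kelvin

d = 15.1 × 1.496×10^11 m = 2.259×10^12 m.
Flux at the orbit: S = L/(4πd²) = 3.08×10^27/(4π·(2.26×10^12)²) = 48.03 W m⁻².
The effective emission temperature is T_e = [S(1−α)/(4σ)]^¼ = 106.6 K.
Layer-by-layer balance gives σT_s⁴ = (N+1)σT_e⁴, so T_s = 7^¼·106.6 = 173.4 K.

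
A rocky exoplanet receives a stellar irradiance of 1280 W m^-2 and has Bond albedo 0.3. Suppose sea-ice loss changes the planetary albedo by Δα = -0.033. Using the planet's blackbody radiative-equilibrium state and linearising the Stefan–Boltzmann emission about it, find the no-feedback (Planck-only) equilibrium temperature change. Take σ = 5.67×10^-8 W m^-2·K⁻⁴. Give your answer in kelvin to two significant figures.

Unperturbed T_e = [1280·(1−0.3)/(4σ)]^¼ = 250.7 K.
ΔF = −(S/4)Δα = −(1280/4)×(-0.033) = 10.56 W m^-2.
Planck response: λ_P = 4σT_e³ = 4·5.67×10⁻⁸·(250.7)³ = 3.574 W m^-2/K.
Hence the no-feedback warming is ΔF/(4σT_e³) = 2.95 K.

3.0 kelvin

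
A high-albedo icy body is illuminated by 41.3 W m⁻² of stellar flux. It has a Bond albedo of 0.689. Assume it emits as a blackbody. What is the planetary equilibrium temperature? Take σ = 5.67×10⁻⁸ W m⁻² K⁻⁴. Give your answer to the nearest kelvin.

87 K

Absorbed flux (global mean): S(1−α)/4 = 41.30·0.311/4 = 3.211 W m⁻².
Set σT⁴ = 3.211 → T = (3.211/σ)^(1/4) = 86.75 K.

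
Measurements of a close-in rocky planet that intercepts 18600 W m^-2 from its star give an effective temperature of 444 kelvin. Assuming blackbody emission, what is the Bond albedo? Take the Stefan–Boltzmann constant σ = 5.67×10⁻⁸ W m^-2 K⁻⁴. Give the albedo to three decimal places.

0.526

Rearranging the radiative balance, α = 1 − 4σT⁴/S.
σT⁴ = 2204 W m^-2, so 4σT⁴ = 8814 W m^-2.
1−α = 8814/18600 = 0.4739, so α = 0.5261.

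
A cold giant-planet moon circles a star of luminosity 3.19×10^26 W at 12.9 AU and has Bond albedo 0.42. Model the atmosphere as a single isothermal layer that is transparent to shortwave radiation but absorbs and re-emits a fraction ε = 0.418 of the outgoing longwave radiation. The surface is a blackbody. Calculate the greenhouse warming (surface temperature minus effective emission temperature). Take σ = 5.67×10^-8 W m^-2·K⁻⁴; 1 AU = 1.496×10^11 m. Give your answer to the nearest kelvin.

4 K

Orbital distance: d = 12.9 AU = 1.930×10^12 m.
Flux at the orbit: S = L/(4πd²) = 3.19×10^26/(4π·(1.93×10^12)²) = 6.816 W m^-2.
At the top of the atmosphere, σT_e⁴ = S(1−α)/4 = 0.9883 W m^-2, giving T_e = 64.61 K.
For a single slab of emissivity ε, T_s⁴ = 2T_e⁴/(2−ε); thus T_s = 64.61·(1.264)^(1/4) = 68.52 K.
The atmosphere warms the surface by 3.901 K.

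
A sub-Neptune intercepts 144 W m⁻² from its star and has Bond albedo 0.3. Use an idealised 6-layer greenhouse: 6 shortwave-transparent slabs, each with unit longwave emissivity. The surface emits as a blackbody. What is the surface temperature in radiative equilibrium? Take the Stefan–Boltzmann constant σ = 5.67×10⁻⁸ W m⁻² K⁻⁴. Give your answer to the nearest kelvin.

236 kelvin

OLR = S(1−α)/4 = 25.20 W m⁻²; the top layer radiates at T_e = 145.2 K.
With N = 6 opaque layers, T_s = (N+1)^(1/4)·T_e = 7^(1/4)·145.2 = 236.2 K.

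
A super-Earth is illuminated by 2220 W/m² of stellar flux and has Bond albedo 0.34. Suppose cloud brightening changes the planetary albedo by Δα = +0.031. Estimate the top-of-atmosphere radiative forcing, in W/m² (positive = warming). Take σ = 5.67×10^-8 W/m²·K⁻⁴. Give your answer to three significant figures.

-17.2 W/m²

ΔF = −(S/4)Δα = −(2220/4)×(+0.031) = -17.20 W/m².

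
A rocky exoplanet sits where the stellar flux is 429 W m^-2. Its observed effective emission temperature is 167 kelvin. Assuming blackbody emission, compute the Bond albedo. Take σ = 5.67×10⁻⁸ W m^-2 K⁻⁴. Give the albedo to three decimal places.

From σT⁴ = S(1−α)/4 we invert for α: 1−α = 4σT⁴/S.
4σT⁴ = 4·5.67×10⁻⁸·(167)⁴ = 176.4 W m^-2.
Hence α = 1 − 176.4/429.0 = 0.5888.

0.589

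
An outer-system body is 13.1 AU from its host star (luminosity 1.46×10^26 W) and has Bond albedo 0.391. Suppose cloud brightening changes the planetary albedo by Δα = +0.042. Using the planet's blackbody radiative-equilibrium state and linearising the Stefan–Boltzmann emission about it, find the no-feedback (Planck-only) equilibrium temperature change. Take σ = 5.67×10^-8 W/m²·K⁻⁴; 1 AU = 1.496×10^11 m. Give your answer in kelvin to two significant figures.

d = 13.1 × 1.496×10^11 m = 1.960×10^12 m.
Flux at the orbit: S = L/(4πd²) = 1.46×10^26/(4π·(1.96×10^12)²) = 3.025 W/m².
The baseline emission temperature is T_e = 53.39 K.
ΔF = −(S/4)Δα = −(3.025/4)×(+0.042) = -0.03176 W/m².
The Planck feedback parameter is 4σT_e³ = 0.03451 W/m²/K.
So ΔT₀ = -0.03176/0.03451 = -0.920 K.

-0.92 K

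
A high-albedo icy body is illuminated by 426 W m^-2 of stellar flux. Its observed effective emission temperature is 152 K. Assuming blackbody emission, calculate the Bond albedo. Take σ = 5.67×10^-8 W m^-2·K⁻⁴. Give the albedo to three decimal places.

From σT⁴ = S(1−α)/4 we invert for α: 1−α = 4σT⁴/S.
4σT⁴ = 4·5.67×10⁻⁸·(152)⁴ = 121.1 W m^-2.
Hence α = 1 − 121.1/426.0 = 0.7158.

0.716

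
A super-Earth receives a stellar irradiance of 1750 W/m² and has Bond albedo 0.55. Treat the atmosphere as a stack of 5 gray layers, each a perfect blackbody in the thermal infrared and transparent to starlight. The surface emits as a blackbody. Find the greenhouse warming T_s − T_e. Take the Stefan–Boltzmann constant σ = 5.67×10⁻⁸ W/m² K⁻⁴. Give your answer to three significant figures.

The effective emission temperature is T_e = [S(1−α)/(4σ)]^¼ = 242.7 K.
T_s = (N+1)^(1/4)·T_e = 379.9 K.
Warming: T_s − T_e = 137.2 K.

137 K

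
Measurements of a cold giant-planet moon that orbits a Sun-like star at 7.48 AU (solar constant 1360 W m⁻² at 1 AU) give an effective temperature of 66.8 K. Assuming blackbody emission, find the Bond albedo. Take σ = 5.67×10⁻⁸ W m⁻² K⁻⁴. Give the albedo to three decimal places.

Irradiance scales as 1/d², so S = 1360 W m⁻² × (1/7.48)² = 24.31 W m⁻².
Energy balance: S(1−α)/4 = σT⁴, so 1−α = 4σT⁴/S.
4σT⁴ = 4·5.67×10⁻⁸·(66.8)⁴ = 4.516 W m⁻².
Hence α = 1 − 4.516/24.31 = 0.8142.

0.814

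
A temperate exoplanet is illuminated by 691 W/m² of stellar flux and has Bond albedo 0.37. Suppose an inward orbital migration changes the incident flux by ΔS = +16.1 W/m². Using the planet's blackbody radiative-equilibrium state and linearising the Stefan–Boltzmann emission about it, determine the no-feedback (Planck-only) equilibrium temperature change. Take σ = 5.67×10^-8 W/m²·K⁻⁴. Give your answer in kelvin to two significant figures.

1.2 K

Unperturbed T_e = [691.0·(1−0.37)/(4σ)]^¼ = 209.3 K.
ΔF = Δ[S(1−α)]/4 = (1−0.37)·+16.1/4 = 2.536 W/m².
Linearising σT⁴ gives d(σT⁴)/dT = 4σT_e³ = 2.080 W/m² per K.
Hence the no-feedback warming is ΔF/(4σT_e³) = 1.22 K.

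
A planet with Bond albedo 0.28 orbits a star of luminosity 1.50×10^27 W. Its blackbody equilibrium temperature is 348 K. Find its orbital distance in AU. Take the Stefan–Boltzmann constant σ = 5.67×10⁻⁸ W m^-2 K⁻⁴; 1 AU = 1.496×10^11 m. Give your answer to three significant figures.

1.07 AU

The flux needed for this T is 4σT⁴/(1−0.28) = 4620 W m^-2.
From L = 4πd²S, d = √(1.50×10^27/(4π·4620)) = 1.607×10^11 m = 1.074 AU.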